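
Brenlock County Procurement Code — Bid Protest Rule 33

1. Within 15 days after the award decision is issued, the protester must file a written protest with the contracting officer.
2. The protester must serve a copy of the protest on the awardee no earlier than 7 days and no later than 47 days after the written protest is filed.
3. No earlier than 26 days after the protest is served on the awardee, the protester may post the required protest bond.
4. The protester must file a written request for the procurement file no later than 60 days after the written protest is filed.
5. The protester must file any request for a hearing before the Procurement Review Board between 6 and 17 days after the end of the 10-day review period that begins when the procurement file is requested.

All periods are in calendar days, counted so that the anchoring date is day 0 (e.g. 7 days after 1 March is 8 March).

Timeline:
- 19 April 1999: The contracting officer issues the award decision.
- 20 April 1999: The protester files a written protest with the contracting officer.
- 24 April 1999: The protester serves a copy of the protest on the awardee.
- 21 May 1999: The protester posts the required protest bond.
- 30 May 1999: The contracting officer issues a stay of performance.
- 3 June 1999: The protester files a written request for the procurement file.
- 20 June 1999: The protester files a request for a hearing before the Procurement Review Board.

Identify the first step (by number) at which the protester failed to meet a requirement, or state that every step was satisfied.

Step 1 — counting 15 days from 19 April 1999 (when the award decision is issued) gives a deadline of 4 May 1999; 20 April 1999 is within that limit.
Step 2 — 7 and 47 days from 20 April 1999 (when the written protest is filed) are 27 April 1999 and 6 June 1999 respectively; 24 April 1999 is 3 days too early.
The analysis stops there.

Step 2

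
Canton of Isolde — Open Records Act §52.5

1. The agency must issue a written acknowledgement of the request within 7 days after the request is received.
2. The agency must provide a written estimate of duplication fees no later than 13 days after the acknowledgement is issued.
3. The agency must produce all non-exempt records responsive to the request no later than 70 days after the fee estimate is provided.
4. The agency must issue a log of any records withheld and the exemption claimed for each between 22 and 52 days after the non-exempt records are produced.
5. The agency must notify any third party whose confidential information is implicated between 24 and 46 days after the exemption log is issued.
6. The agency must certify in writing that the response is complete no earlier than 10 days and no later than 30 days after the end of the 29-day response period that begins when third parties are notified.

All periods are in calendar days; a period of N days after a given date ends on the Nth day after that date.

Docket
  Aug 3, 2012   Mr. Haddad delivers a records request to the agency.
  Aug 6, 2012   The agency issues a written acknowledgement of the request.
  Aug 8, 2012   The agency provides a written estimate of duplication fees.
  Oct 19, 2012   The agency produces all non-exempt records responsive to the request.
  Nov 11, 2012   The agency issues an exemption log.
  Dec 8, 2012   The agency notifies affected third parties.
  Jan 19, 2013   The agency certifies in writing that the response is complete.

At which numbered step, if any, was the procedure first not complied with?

Step 3

Step 1 — counting 7 days from Aug 3, 2012 (when the request is received) gives a deadline of Aug 10, 2012; done Aug 6, 2012 — timely.
Step 2 — counting 13 days from Aug 6, 2012 (when the acknowledgement is issued) gives a deadline of Aug 19, 2012; completed Aug 8, 2012, before the deadline.
Step 3 — counting 70 days from Aug 8, 2012 (when the fee estimate is provided) gives a deadline of Oct 17, 2012; done Oct 19, 2012 — 2 days late.
The analysis stops there.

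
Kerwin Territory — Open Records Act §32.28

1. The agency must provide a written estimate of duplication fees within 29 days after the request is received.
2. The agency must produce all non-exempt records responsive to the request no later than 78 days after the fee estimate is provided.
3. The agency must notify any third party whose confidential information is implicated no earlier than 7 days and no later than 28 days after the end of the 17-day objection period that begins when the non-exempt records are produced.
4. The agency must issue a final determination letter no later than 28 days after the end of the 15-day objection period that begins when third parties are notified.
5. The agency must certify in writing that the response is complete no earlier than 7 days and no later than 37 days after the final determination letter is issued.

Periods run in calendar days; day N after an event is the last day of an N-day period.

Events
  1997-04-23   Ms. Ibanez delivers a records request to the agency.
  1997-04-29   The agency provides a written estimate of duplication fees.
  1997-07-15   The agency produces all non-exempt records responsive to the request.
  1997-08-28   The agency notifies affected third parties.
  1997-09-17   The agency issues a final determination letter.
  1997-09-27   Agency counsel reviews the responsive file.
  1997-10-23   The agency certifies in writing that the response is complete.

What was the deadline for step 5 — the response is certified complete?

1997-10-24

Step 5 runs from 1997-09-17, when the final determination letter is issued. The window is 7–37 days after 1997-09-17; it closes on 1997-10-24.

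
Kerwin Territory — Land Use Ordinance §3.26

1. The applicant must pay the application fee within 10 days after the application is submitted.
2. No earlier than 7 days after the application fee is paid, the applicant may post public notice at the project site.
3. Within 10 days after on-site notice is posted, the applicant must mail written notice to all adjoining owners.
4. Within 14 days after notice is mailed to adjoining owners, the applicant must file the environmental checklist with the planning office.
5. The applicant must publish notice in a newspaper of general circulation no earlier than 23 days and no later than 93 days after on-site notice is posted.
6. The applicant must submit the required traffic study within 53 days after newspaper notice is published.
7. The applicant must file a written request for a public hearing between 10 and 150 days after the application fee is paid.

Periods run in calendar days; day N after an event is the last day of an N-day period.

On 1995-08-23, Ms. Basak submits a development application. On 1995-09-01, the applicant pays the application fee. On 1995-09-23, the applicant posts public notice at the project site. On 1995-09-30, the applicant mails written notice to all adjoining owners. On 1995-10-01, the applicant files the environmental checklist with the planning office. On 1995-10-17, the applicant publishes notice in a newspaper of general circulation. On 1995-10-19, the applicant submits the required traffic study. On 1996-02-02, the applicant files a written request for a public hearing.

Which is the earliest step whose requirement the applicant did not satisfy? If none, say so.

Step 1 — counting 10 days from 1995-08-23 (when the application is submitted) gives a deadline of 1995-09-02; completed 1995-09-01, before the deadline.
Step 2 — must wait 7 days from 1995-09-01 (when the application fee is paid), so not before 1995-09-08; done 1995-09-23 — permitted.
Step 3 — counting 10 days from 1995-09-23 (when on-site notice is posted) gives a deadline of 1995-10-03; 1995-09-30 is within that limit.
Step 4 — counting 14 days from 1995-09-30 (when notice is mailed to adjoining owners) gives a deadline of 1995-10-14; 1995-10-01 is within that limit.
Step 5 — 23 and 93 days from 1995-09-23 (when on-site notice is posted) are 1995-10-16 and 1995-12-25 respectively; 1995-10-17 falls inside that range.
Step 6 — counting 53 days from 1995-10-17 (when newspaper notice is published) gives a deadline of 1995-12-09; done 1995-10-19 — timely.
Step 7 — 10 and 150 days from 1995-09-01 (when the application fee is paid) are 1995-09-11 and 1996-01-29 respectively; done 1996-02-02 — 4 days after the window closed.

Step 7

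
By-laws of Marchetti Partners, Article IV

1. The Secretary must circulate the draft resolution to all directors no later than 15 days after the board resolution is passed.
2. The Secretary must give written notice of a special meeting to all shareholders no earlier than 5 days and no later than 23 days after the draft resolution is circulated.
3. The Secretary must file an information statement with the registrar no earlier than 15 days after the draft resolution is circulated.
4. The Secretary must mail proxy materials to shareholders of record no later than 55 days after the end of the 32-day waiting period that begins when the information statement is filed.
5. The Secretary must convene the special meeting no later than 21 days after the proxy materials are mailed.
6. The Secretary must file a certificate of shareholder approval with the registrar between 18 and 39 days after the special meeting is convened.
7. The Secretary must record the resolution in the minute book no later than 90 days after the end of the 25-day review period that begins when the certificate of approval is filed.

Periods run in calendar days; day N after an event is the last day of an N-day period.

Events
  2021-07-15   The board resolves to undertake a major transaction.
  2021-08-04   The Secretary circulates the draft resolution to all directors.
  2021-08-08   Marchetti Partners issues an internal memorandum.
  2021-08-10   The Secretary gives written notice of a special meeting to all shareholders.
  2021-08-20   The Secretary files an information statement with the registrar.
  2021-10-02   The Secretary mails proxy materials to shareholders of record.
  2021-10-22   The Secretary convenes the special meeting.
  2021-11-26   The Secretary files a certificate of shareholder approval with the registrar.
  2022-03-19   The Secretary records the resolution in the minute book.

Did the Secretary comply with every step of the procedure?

No

Step 1: 15 days after 2021-07-15 (when the board resolution is passed) is 2021-07-30; 2021-08-04 misses that deadline by 5 days.
That is the first point of non-compliance.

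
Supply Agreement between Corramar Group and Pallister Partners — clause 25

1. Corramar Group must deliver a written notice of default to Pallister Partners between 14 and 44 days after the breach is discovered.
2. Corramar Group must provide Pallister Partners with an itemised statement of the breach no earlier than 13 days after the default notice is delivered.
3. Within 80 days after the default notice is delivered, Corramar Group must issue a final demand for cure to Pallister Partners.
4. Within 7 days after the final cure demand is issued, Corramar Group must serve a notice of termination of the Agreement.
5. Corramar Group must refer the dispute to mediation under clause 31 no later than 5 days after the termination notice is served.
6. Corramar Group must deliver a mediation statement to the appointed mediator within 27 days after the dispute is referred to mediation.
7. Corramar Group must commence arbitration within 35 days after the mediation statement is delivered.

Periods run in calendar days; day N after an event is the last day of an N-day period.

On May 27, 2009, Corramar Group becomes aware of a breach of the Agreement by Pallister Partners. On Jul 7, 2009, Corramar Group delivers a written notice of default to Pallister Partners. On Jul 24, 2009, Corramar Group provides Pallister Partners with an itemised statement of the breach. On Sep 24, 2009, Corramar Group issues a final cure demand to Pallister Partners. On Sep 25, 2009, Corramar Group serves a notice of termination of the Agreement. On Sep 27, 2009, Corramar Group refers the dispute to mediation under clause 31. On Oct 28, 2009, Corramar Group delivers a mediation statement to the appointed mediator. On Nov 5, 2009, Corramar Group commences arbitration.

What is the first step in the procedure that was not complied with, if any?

Step 1: the window is 14–44 days after May 27, 2009 (when the breach is discovered), so Jun 10, 2009 through Jul 10, 2009; Jul 7, 2009 falls inside that range.
Step 2: the earliest permitted date is 13 days after Jul 7, 2009 (when the default notice is delivered), i.e. Jul 20, 2009; Jul 24, 2009 is on or after that date.
Step 3: 80 days after Jul 7, 2009 (when the default notice is delivered) is Sep 25, 2009; done Sep 24, 2009 — timely.
Step 4: 7 days after Sep 24, 2009 (when the final cure demand is issued) is Oct 1, 2009; done Sep 25, 2009 — timely.
Step 5: 5 days after Sep 25, 2009 (when the termination notice is served) is Sep 30, 2009; completed Sep 27, 2009, before the deadline.
Step 6: 27 days after Sep 27, 2009 (when the dispute is referred to mediation) is Oct 24, 2009; done Oct 28, 2009 — 4 days late.
No need to go further; step 6 was not satisfied.

Step 6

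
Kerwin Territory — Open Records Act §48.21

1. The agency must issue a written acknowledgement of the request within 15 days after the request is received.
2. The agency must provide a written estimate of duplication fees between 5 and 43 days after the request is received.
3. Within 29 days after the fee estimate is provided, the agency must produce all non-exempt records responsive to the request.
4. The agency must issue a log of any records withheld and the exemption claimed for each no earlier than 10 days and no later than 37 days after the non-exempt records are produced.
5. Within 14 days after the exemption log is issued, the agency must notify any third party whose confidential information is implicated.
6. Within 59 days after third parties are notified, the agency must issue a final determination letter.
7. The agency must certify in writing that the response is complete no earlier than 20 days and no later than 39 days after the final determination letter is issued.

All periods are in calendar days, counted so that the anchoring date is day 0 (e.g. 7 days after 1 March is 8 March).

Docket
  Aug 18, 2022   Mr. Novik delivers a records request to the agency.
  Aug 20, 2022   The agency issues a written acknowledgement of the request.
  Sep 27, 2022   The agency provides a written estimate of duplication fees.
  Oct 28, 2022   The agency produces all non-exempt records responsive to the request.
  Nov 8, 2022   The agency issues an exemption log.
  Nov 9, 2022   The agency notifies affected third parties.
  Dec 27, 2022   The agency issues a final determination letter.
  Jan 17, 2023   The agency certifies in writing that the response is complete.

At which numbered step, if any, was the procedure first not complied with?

(1) due by Aug 18, 2022 + 15 days = Sep 2, 2022; done Aug 20, 2022 — timely.
(2) the permitted window runs from Aug 18, 2022 + 5 = Aug 23, 2022 to Aug 18, 2022 + 43 = Sep 30, 2022; done Sep 27, 2022 — within the window.
(3) due by Sep 27, 2022 + 29 days = Oct 26, 2022; done Oct 28, 2022 — 2 days late.
The analysis stops there.

Step 3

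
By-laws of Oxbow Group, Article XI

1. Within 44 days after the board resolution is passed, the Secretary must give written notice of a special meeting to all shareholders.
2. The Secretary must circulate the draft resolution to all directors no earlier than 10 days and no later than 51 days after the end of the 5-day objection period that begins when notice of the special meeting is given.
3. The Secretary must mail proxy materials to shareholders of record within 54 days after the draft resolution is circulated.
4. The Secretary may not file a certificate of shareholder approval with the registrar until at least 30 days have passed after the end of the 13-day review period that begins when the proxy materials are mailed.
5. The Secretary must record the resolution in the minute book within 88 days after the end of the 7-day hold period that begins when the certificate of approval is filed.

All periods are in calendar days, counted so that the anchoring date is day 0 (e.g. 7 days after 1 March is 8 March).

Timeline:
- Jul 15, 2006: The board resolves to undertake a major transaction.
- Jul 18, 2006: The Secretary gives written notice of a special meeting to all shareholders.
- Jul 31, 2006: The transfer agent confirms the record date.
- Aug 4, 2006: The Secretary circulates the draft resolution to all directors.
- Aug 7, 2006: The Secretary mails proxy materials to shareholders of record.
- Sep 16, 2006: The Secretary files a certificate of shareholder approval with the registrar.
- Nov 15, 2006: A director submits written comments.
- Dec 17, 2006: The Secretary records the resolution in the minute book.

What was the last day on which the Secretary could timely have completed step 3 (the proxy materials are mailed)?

Sep 27, 2006

Step 3 runs from Aug 4, 2006, when the draft resolution is circulated. 54 days after Aug 4, 2006 is Sep 27, 2006.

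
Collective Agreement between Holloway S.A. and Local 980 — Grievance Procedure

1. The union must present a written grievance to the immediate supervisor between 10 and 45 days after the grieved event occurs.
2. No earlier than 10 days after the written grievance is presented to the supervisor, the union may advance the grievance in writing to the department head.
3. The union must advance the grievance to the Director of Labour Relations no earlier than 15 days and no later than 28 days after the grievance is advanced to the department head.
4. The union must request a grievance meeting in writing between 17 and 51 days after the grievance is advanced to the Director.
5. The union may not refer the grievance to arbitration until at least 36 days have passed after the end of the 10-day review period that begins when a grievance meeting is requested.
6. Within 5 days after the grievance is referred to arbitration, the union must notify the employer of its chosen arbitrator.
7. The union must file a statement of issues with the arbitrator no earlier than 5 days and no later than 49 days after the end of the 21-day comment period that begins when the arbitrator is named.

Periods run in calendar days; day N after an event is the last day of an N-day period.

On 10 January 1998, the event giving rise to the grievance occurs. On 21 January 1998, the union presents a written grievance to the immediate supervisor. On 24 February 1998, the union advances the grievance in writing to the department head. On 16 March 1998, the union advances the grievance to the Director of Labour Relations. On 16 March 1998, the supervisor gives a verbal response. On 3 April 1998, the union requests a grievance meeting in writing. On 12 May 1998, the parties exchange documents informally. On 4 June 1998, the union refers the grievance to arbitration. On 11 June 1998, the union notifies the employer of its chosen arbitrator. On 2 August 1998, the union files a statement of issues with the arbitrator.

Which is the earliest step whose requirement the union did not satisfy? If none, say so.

(1) the permitted window runs from 10 January 1998 + 10 = 20 January 1998 to 10 January 1998 + 45 = 24 February 1998; done 21 January 1998, which is between those dates.
(2) permitted from 21 January 1998 + 10 days = 31 January 1998 onward; 24 February 1998 is on or after that date.
(3) the permitted window runs from 24 February 1998 + 15 = 11 March 1998 to 24 February 1998 + 28 = 24 March 1998; done 16 March 1998, which is between those dates.
(4) the permitted window runs from 16 March 1998 + 17 = 2 April 1998 to 16 March 1998 + 51 = 6 May 1998; done 3 April 1998, which is between those dates.
(5) permitted from 13 April 1998 + 36 days = 19 May 1998 onward; 4 June 1998 is on or after that date.
(6) due by 4 June 1998 + 5 days = 9 June 1998; 11 June 1998 misses that deadline by 2 days.
The procedure was therefore not followed at step 6.

Step 6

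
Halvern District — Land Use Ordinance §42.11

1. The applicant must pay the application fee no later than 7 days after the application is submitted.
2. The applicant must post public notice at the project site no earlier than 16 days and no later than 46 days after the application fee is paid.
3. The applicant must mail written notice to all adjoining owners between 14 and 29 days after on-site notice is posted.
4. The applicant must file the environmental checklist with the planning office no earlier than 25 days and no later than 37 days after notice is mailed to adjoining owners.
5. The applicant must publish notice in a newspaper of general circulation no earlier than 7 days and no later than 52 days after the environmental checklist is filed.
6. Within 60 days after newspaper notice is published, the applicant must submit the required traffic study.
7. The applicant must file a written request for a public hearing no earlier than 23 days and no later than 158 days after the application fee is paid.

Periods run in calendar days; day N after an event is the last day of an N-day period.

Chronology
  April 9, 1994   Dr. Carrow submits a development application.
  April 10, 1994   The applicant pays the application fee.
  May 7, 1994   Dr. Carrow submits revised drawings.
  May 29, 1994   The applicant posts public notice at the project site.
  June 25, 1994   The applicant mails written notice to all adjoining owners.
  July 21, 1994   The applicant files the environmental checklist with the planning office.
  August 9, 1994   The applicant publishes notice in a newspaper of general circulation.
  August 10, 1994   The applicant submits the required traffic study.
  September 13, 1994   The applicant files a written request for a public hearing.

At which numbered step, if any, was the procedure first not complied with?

(1) due by April 9, 1994 + 7 days = April 16, 1994; April 10, 1994 is within that limit.
(2) the permitted window runs from April 10, 1994 + 16 = April 26, 1994 to April 10, 1994 + 46 = May 26, 1994; May 29, 1994 is 3 days past the end of the window.

Step 2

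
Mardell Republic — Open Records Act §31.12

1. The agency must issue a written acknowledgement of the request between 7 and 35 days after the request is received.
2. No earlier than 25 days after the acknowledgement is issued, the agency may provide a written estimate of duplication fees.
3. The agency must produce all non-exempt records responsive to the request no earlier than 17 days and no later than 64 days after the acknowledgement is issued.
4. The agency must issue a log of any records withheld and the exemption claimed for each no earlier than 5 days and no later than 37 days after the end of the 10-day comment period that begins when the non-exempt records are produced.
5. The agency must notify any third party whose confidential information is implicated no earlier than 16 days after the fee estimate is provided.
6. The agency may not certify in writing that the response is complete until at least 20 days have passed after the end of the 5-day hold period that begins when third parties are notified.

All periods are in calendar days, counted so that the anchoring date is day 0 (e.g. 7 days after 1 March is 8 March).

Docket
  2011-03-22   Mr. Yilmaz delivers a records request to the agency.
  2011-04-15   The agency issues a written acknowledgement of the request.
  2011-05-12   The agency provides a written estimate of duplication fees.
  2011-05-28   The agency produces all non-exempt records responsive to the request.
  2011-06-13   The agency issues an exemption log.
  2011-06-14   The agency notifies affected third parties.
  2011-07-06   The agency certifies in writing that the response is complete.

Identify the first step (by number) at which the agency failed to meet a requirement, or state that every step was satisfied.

Step 1: the window is 7–35 days after 2011-03-22 (when the request is received), so 2011-03-29 through 2011-04-26; done 2011-04-15, which is between those dates.
Step 2: the earliest permitted date is 25 days after 2011-04-15 (when the acknowledgement is issued), i.e. 2011-05-10; 2011-05-12 is on or after that date.
Step 3: the window is 17–64 days after 2011-04-15 (when the acknowledgement is issued), so 2011-05-02 through 2011-06-18; done 2011-05-28 — within the window.
Step 4: the window is 5–37 days after 2011-06-07 (end of the 10-day comment period, which began when the non-exempt records are produced on 2011-05-28), so 2011-06-12 through 2011-07-14; done 2011-06-13 — within the window.
Step 5: the earliest permitted date is 16 days after 2011-05-12 (when the fee estimate is provided), i.e. 2011-05-28; done 2011-06-14, after the minimum wait.
Step 6: the earliest permitted date is 20 days after 2011-06-19 (end of the 5-day hold period, which began when third parties are notified on 2011-06-14), i.e. 2011-07-09; acted on 2011-07-06, 3 days prematurely.

Step 6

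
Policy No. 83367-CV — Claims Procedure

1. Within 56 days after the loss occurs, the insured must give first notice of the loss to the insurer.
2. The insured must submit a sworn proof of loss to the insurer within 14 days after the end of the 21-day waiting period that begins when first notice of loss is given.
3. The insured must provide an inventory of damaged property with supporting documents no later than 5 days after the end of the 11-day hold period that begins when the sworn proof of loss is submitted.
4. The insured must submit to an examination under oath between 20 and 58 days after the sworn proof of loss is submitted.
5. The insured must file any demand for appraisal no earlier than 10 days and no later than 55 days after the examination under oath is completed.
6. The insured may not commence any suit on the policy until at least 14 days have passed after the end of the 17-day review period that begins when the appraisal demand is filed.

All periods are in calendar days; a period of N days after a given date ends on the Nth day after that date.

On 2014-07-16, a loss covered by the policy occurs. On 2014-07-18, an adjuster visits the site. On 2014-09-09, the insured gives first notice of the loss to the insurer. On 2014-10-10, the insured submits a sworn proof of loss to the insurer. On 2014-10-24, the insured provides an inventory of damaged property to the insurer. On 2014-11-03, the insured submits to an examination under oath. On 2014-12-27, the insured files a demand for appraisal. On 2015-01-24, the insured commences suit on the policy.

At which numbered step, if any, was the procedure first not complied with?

Step 6

(1) due by 2014-07-16 + 56 days = 2014-09-10; completed 2014-09-09, before the deadline.
(2) due by 2014-09-30 + 14 days = 2014-10-14; done 2014-10-10 — timely.
(3) due by 2014-10-21 + 5 days = 2014-10-26; 2014-10-24 is within that limit.
(4) the permitted window runs from 2014-10-10 + 20 = 2014-10-30 to 2014-10-10 + 58 = 2014-12-07; 2014-11-03 falls inside that range.
(5) the permitted window runs from 2014-11-03 + 10 = 2014-11-13 to 2014-11-03 + 55 = 2014-12-28; 2014-12-27 falls inside that range.
(6) permitted from 2015-01-13 + 14 days = 2015-01-27 onward; 2015-01-24 is 3 days before the earliest permitted date.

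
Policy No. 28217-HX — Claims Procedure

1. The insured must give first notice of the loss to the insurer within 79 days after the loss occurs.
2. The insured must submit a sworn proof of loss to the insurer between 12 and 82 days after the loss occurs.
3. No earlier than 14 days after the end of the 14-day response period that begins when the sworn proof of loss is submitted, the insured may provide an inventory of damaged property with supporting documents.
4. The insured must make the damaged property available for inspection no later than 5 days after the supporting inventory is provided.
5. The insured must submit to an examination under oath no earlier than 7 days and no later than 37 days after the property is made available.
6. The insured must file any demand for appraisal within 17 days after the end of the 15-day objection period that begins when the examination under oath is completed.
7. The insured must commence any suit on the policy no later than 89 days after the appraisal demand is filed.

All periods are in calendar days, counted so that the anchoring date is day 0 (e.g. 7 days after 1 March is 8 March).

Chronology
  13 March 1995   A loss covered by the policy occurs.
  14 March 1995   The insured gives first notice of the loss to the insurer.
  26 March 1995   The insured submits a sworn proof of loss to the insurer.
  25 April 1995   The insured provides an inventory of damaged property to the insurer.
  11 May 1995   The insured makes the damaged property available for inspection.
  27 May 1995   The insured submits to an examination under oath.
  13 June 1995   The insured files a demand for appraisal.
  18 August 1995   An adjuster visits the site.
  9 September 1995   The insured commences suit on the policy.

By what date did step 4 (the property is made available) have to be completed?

Step 4 runs from 25 April 1995, when the supporting inventory is provided. 5 days after 25 April 1995 is 30 April 1995.

30 April 1995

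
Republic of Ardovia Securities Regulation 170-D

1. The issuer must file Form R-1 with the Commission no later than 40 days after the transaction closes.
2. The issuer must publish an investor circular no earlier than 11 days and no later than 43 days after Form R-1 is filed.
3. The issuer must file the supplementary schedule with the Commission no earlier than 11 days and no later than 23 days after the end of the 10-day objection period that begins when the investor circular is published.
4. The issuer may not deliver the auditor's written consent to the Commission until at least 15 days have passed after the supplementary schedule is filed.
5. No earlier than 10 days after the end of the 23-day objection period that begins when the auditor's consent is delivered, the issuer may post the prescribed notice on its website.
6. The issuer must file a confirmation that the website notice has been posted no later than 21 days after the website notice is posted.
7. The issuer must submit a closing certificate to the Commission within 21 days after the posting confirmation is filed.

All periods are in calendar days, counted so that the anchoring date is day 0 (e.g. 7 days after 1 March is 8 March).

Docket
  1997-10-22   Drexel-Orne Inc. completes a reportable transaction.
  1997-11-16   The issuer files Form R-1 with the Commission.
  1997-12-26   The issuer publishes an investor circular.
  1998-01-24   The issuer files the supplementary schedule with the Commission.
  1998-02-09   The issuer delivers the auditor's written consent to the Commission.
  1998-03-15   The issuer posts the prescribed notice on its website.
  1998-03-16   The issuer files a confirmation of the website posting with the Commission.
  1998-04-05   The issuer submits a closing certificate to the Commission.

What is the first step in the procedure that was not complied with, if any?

None — every step was satisfied

Step 1: 40 days after 1997-10-22 (when the transaction closes) is 1997-12-01; done 1997-11-16 — timely.
Step 2: the window is 11–43 days after 1997-11-16 (when Form R-1 is filed), so 1997-11-27 through 1997-12-29; 1997-12-26 falls inside that range.
Step 3: the window is 11–23 days after 1998-01-05 (end of the 10-day objection period, which began when the investor circular is published on 1997-12-26), so 1998-01-16 through 1998-01-28; done 1998-01-24 — within the window.
Step 4: the earliest permitted date is 15 days after 1998-01-24 (when the supplementary schedule is filed), i.e. 1998-02-08; 1998-02-09 is on or after that date.
Step 5: the earliest permitted date is 10 days after 1998-03-04 (end of the 23-day objection period, which began when the auditor's consent is delivered on 1998-02-09), i.e. 1998-03-14; done 1998-03-15, after the minimum wait.
Step 6: 21 days after 1998-03-15 (when the website notice is posted) is 1998-04-05; completed 1998-03-16, before the deadline.
Step 7: 21 days after 1998-03-16 (when the posting confirmation is filed) is 1998-04-06; done 1998-04-05 — timely.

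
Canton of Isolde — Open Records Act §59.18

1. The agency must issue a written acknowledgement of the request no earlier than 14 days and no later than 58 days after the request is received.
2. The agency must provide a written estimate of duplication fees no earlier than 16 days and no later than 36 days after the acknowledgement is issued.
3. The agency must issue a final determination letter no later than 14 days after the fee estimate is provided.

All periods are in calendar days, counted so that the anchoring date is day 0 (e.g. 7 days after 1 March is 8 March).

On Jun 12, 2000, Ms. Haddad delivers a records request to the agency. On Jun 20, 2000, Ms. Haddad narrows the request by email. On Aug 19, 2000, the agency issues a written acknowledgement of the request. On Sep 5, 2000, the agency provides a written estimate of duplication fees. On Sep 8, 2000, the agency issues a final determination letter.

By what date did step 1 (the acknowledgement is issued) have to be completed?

Aug 9, 2000

Step 1 runs from Jun 12, 2000, when the request is received. The window is 14–58 days after Jun 12, 2000; it closes on Aug 9, 2000.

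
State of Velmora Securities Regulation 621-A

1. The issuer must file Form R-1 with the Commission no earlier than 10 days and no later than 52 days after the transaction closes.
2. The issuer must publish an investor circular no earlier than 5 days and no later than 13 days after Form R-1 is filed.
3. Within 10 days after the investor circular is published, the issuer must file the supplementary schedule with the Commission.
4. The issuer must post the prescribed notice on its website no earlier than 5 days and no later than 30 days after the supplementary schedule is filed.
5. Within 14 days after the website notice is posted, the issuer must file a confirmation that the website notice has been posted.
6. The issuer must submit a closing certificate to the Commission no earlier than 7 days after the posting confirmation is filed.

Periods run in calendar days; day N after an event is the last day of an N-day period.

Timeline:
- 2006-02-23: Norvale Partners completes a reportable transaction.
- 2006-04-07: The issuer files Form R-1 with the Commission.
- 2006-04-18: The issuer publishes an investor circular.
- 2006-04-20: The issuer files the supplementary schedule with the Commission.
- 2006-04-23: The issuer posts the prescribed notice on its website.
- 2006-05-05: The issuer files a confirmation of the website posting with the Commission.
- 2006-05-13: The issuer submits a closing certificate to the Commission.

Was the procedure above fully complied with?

(1) the permitted window runs from 2006-02-23 + 10 = 2006-03-05 to 2006-02-23 + 52 = 2006-04-16; 2006-04-07 falls inside that range.
(2) the permitted window runs from 2006-04-07 + 5 = 2006-04-12 to 2006-04-07 + 13 = 2006-04-20; 2006-04-18 falls inside that range.
(3) due by 2006-04-18 + 10 days = 2006-04-28; done 2006-04-20 — timely.
(4) the permitted window runs from 2006-04-20 + 5 = 2006-04-25 to 2006-04-20 + 30 = 2006-05-20; 2006-04-23 is 2 days too early.
The procedure was therefore not followed at step 4.

No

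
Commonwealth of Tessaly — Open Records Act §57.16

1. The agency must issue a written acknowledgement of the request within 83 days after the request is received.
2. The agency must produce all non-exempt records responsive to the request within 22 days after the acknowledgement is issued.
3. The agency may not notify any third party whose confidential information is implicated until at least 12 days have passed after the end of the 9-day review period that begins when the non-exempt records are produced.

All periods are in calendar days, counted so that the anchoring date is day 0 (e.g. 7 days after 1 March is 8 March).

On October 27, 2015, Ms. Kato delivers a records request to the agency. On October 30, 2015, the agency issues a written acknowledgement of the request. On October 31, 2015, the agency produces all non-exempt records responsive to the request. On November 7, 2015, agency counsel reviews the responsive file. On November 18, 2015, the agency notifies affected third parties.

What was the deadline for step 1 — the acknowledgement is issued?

January 18, 2016

Step 1 runs from October 27, 2015, when the request is received. 83 days after October 27, 2015 is January 18, 2016.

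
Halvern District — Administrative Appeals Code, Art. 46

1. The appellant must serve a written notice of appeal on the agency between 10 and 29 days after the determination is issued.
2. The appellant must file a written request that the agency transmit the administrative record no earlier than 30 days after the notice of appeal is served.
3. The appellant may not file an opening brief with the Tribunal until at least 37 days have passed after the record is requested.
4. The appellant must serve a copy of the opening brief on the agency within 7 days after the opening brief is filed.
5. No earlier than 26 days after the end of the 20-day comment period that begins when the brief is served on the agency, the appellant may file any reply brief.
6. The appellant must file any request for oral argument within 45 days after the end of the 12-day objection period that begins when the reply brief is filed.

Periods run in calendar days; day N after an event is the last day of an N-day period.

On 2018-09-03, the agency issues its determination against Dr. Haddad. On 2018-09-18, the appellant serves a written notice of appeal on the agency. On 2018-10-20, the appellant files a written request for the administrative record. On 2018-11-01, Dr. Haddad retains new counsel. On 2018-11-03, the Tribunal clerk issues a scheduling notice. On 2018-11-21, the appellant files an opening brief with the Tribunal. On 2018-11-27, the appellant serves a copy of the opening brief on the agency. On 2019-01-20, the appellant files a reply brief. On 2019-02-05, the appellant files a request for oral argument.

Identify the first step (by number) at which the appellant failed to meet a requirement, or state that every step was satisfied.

Step 1: the window is 10–29 days after 2018-09-03 (when the determination is issued), so 2018-09-13 through 2018-10-02; done 2018-09-18 — within the window.
Step 2: the earliest permitted date is 30 days after 2018-09-18 (when the notice of appeal is served), i.e. 2018-10-18; done 2018-10-20, after the minimum wait.
Step 3: the earliest permitted date is 37 days after 2018-10-20 (when the record is requested), i.e. 2018-11-26; done 2018-11-21 — 5 days too early.

Step 3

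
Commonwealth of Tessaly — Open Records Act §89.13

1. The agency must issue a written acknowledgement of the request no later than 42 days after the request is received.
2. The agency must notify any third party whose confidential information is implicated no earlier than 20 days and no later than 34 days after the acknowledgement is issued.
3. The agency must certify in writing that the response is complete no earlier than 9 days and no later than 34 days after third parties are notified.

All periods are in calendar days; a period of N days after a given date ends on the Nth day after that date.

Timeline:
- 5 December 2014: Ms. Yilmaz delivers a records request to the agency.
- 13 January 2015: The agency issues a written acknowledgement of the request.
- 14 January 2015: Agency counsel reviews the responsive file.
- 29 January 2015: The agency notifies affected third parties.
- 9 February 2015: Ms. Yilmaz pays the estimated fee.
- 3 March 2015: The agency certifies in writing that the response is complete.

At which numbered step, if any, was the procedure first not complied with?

(1) due by 5 December 2014 + 42 days = 16 January 2015; done 13 January 2015 — timely.
(2) the permitted window runs from 13 January 2015 + 20 = 2 February 2015 to 13 January 2015 + 34 = 16 February 2015; 29 January 2015 is 4 days too early.
Later steps need not be reached.

Step 2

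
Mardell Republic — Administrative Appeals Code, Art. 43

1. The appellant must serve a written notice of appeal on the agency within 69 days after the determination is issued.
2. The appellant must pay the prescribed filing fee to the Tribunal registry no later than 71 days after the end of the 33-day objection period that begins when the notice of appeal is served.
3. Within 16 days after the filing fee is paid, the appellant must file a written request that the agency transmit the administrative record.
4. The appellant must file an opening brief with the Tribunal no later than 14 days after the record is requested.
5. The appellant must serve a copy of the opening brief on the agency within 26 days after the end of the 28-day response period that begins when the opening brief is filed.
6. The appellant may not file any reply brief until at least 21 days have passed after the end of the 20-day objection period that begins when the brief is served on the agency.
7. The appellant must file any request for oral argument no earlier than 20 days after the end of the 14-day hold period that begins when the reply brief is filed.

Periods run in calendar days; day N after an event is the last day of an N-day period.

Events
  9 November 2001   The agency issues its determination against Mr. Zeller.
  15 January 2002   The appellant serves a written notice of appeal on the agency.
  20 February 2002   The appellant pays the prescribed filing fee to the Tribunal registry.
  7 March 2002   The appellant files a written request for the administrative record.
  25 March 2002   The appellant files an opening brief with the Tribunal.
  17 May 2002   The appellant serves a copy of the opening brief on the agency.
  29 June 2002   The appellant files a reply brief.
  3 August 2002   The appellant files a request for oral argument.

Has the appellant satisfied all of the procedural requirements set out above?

Step 1 — counting 69 days from 9 November 2001 (when the determination is issued) gives a deadline of 17 January 2002; done 15 January 2002 — timely.
Step 2 — counting 71 days from 17 February 2002 (end of the 33-day objection period, which began when the notice of appeal is served on 15 January 2002) gives a deadline of 29 April 2002; done 20 February 2002 — timely.
Step 3 — counting 16 days from 20 February 2002 (when the filing fee is paid) gives a deadline of 8 March 2002; done 7 March 2002 — timely.
Step 4 — counting 14 days from 7 March 2002 (when the record is requested) gives a deadline of 21 March 2002; 25 March 2002 misses that deadline by 4 days.
The analysis stops there.

No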